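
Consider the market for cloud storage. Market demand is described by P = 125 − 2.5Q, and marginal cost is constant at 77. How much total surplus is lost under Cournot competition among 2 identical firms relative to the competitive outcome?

Competitive firms price at marginal cost: P = 77, giving Q = 19.2.
With 2 symmetric Cournot firms, each firm's FOC gives 125 − 7.5q = 77, so q = 6.4, Q = 2·6.4 = 12.8, and P = 93.
DWL is the triangle between Q = 12.8 and Q = 19.2: ½·(19.2 − 12.8)·(93 − 77) = 51.2.

DWL = 51.2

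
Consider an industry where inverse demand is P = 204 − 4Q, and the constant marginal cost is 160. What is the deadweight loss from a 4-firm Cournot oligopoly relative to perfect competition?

DWL = 9.68

Competitive firms price at marginal cost: P = 160, giving Q = 11.
Cournot with 4 identical firms: the symmetric best-response condition is 204 − 20q = 160. Each firm produces q = 2.2, total output Q = 8.8, price P = 168.8.
DWL is the triangle between Q = 8.8 and Q = 11: ½·(11 − 8.8)·(168.8 − 160) = 9.68.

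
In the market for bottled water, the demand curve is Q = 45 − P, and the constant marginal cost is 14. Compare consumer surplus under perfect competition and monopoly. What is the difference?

CS falls by 360.375

Inverting demand: P = 45 − Q.
Under competition P = MC = 14, so Q = (45 − 14)/1 = 31.
CS = ½·(45 − 14)·31 = 480.5.
The monopolist equates marginal revenue to marginal cost: 45 − 2Q = 14, so Q = 15.5. From demand, P = 29.5.
CS = ½·(45 − 29.5)·15.5 = 120.125.
Change in consumer surplus: 120.125 − 480.5 = −360.375.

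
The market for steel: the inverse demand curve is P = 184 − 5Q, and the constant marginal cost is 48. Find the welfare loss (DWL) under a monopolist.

Under competition P = MC = 48, so Q = (184 − 48)/5 = 27.2.
Monopoly sets MR = MC: 184 − 10Q = 48 ⇒ Q = 13.6, P = 184 − 5·13.6 = 116.
DWL is the triangle between Q = 13.6 and Q = 27.2: ½·(27.2 − 13.6)·(116 − 48) = 462.4.

DWL = 462.4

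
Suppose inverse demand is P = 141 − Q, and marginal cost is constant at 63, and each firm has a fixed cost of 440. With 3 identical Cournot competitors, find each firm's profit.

π_i = −59.75

Cournot with 3 identical firms: the symmetric best-response condition is 141 − 4q = 63. Each firm produces q = 19.5, total output Q = 58.5, price P = 82.5.
Each firm's profit = (82.5 − 63)·19.5 − 440 = −59.75.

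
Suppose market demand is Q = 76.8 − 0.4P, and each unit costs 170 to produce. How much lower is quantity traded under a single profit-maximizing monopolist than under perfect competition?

Q falls by 4.4

Inverting demand: P = 192 − 2.5Q.
Competitive firms price at marginal cost: P = 170, giving Q = 8.8.
A monopolist chooses Q where MR = MC. MR = 192 − 5Q; setting this equal to 170 gives Q = 4.4 and P = 181.
Change in quantity traded: 4.4 − 8.8 = −4.4.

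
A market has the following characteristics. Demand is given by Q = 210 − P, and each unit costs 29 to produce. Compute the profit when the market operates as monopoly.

Profit = 8190.25

Inverting demand: P = 210 − Q.
The monopolist equates marginal revenue to marginal cost: 210 − 2Q = 29, so Q = 90.5. From demand, P = 119.5.
Profit = (119.5 − 29)·90.5 = 8190.25.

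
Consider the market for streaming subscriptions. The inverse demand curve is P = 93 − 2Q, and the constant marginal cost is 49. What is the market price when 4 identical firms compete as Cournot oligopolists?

P = 57.8

In a 4-firm Cournot equilibrium, symmetry and the first-order condition give q = (93 − 49)/(10) = 4.4. So Q = 17.6 and P = 57.8.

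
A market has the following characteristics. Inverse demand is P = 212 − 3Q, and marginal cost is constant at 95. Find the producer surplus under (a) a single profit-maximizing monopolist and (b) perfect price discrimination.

Monopoly sets MR = MC: 212 − 6Q = 95 ⇒ Q = 19.5, P = 212 − 3·19.5 = 153.5.
PS = (153.5 − 95)·19.5 = 1140.75.
A perfectly discriminating monopolist sells every unit with P(Q) ≥ MC(Q), so output equals the competitive quantity Q = 39. Each buyer pays their reservation price, so CS = 0 and the firm captures all surplus.
PS = ½·(212 − 95)·39 = 2281.5.

Monopoly: PS = 1140.75; Perfect PD: PS = 2281.5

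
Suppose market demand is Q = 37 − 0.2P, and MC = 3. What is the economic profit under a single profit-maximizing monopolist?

Inverting demand: P = 185 − 5Q.
The monopolist equates marginal revenue to marginal cost: 185 − 10Q = 3, so Q = 18.2. From demand, P = 94.
Profit = (94 − 3)·18.2 = 1656.2.

Profit = 1656.2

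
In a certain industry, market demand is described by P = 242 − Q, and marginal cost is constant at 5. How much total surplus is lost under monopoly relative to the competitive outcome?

DWL = 7021.125

Competitive firms price at marginal cost: P = 5, giving Q = 237.
The monopolist equates marginal revenue to marginal cost: 242 − 2Q = 5, so Q = 118.5. From demand, P = 123.5.
DWL is the triangle between Q = 118.5 and Q = 237: ½·(237 − 118.5)·(123.5 − 5) = 7021.125.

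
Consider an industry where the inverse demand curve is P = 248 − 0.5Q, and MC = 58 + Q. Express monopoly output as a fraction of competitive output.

Q_m/Q_c = 0.75

The monopolist equates marginal revenue to marginal cost: 248 − Q = 58 + Q, so Q = 95. From demand, P = 200.5.
Competitive equilibrium sets price equal to marginal cost: 248 − 0.5Q = 58 + Q, so Q = 380/3 and P = 554/3.
Ratio Q_m/Q_c = 95/(380/3) = 0.75.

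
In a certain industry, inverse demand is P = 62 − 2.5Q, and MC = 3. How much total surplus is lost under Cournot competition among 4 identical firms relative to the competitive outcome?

Under competition P = MC = 3, so Q = (62 − 3)/2.5 = 23.6.
With 4 symmetric Cournot firms, each firm's FOC gives 62 − 12.5q = 3, so q = 4.72, Q = 4·4.72 = 18.88, and P = 14.8.
DWL is the triangle between Q = 18.88 and Q = 23.6: ½·(23.6 − 18.88)·(14.8 − 3) = 27.848.

DWL = 27.848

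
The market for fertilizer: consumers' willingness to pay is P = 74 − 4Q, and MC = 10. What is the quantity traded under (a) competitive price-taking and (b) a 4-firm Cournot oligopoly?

Competition: Q = 16; Cournot: Q = 12.8

Under competition P = MC = 10, so Q = (74 − 10)/4 = 16.
Cournot with 4 identical firms: the symmetric best-response condition is 74 − 20q = 10. Each firm produces q = 3.2, total output Q = 12.8, price P = 22.8.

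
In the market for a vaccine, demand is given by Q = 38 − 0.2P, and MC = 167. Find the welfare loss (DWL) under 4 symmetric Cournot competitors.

DWL = 2.116

Inverting demand: P = 190 − 5Q.
Perfect competition: P = MC = 167, so 190 − 5Q = 167 and Q = 4.6.
In a 4-firm Cournot equilibrium, symmetry and the first-order condition give q = (190 − 167)/(25) = 0.92. So Q = 3.68 and P = 171.6.
DWL is the triangle between Q = 3.68 and Q = 4.6: ½·(4.6 − 3.68)·(171.6 − 167) = 2.116.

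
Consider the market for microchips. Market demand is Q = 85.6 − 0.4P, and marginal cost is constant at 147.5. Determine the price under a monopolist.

P = 180.75

Inverting demand: P = 214 − 2.5Q.
A monopolist chooses Q where MR = MC. MR = 214 − 5Q; setting this equal to 147.5 gives Q = 13.3 and P = 180.75.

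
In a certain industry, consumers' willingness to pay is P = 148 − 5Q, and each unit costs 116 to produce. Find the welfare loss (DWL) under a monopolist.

DWL = 25.6

Competitive firms price at marginal cost: P = 116, giving Q = 6.4.
A monopolist chooses Q where MR = MC. MR = 148 − 10Q; setting this equal to 116 gives Q = 3.2 and P = 132.
DWL is the triangle between Q = 3.2 and Q = 6.4: ½·(6.4 − 3.2)·(132 − 116) = 25.6.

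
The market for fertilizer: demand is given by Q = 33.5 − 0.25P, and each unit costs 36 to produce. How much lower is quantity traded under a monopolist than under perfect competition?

Q falls by 12.25

Inverting demand: P = 134 − 4Q.
Under competition P = MC = 36, so Q = (134 − 36)/4 = 24.5.
Monopoly sets MR = MC: 134 − 8Q = 36 ⇒ Q = 12.25, P = 134 − 4·12.25 = 85.
Change in quantity traded: 12.25 − 24.5 = −12.25.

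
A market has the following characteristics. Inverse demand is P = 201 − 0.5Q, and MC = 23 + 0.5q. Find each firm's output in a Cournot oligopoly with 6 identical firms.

q_i = 44.5

With 6 symmetric Cournot firms, each firm's FOC gives 201 − 3.5q = 23 + 0.5q, so q = 44.5, Q = 6·44.5 = 267, and P = 67.5.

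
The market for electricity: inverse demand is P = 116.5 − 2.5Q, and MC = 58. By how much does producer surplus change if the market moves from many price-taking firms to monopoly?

Producer surplus rises by 342.225

Under competition P = MC = 58, so Q = (116.5 − 58)/2.5 = 23.4.
PS = (58 − 58)·23.4 = 0.
The monopolist equates marginal revenue to marginal cost: 116.5 − 5Q = 58, so Q = 11.7. From demand, P = 87.25.
PS = (87.25 − 58)·11.7 = 342.225.
Change in producer surplus: 342.225 − 0 = 342.225.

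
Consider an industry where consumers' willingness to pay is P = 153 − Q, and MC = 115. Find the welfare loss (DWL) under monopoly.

Perfect competition: P = MC = 115, so 153 − Q = 115 and Q = 38.
The monopolist equates marginal revenue to marginal cost: 153 − 2Q = 115, so Q = 19. From demand, P = 134.
DWL is the triangle between Q = 19 and Q = 38: ½·(38 − 19)·(134 − 115) = 180.5.

DWL = 180.5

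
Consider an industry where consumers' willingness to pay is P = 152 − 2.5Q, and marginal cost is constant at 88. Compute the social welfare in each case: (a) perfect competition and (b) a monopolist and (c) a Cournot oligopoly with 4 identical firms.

Under competition P = MC = 88, so Q = (152 − 88)/2.5 = 25.6.
CS = ½·(152 − 88)·25.6 = 819.2; PS = (88 − 88)·25.6 = 0; TS = 819.2.
The monopolist equates marginal revenue to marginal cost: 152 − 5Q = 88, so Q = 12.8. From demand, P = 120.
CS = ½·(152 − 120)·12.8 = 204.8; PS = (120 − 88)·12.8 = 409.6; TS = 614.4.
Cournot with 4 identical firms: the symmetric best-response condition is 152 − 12.5q = 88. Each firm produces q = 5.12, total output Q = 20.48, price P = 100.8.
CS = ½·(152 − 100.8)·20.48 = 524.288; PS = (100.8 − 88)·20.48 = 262.144; TS = 786.432.

Competition: TS = 819.2; Monopoly: TS = 614.4; Cournot: TS = 786.432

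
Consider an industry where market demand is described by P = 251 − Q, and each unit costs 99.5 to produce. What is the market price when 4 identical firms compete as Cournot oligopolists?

P = 129.8

With 4 symmetric Cournot firms, each firm's FOC gives 251 − 5q = 99.5, so q = 30.3, Q = 4·30.3 = 121.2, and P = 129.8.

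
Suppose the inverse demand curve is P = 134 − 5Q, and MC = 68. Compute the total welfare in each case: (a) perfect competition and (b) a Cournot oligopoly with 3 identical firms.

Competition: TS = 435.6; Cournot: TS = 408.375

Under competition P = MC = 68, so Q = (134 − 68)/5 = 13.2.
CS = ½·(134 − 68)·13.2 = 435.6; PS = (68 − 68)·13.2 = 0; TS = 435.6.
With 3 symmetric Cournot firms, each firm's FOC gives 134 − 20q = 68, so q = 3.3, Q = 3·3.3 = 9.9, and P = 84.5.
CS = ½·(134 − 84.5)·9.9 = 245.025; PS = (84.5 − 68)·9.9 = 163.35; TS = 408.375.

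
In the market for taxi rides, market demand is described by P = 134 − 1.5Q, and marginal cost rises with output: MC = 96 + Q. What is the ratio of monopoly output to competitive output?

Monopoly sets MR = MC: 134 − 3Q = 96 + Q ⇒ Q = 9.5, P = 134 − 1.5·9.5 = 119.75.
Under competition P = MC: 134 − 1.5Q = 96 + Q ⇒ Q = 15.2, P = 111.2.
Ratio Q_m/Q_c = 9.5/15.2 = 0.625.

Q_m/Q_c = 0.625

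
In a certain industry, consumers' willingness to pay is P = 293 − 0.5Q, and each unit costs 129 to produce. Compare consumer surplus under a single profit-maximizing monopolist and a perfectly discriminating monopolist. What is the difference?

A monopolist chooses Q where MR = MC. MR = 293 − Q; setting this equal to 129 gives Q = 164 and P = 211.
CS = ½·(293 − 211)·164 = 6724.
A perfectly discriminating monopolist sells every unit with P(Q) ≥ MC(Q), so output equals the competitive quantity Q = 328. Each buyer pays their reservation price, so CS = 0 and the firm captures all surplus.
CS = 0.
Change in consumer surplus: 0 − 6724 = −6724.

CS falls by 6724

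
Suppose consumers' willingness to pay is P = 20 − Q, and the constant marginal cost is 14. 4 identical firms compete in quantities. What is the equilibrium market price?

P = 15.2

In a 4-firm Cournot equilibrium, symmetry and the first-order condition give q = (20 − 14)/(5) = 1.2. So Q = 4.8 and P = 15.2.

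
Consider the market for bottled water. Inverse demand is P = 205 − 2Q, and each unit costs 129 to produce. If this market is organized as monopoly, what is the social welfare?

Monopoly sets MR = MC: 205 − 4Q = 129 ⇒ Q = 19, P = 205 − 2·19 = 167.
CS = ½·(205 − 167)·19 = 361; PS = (167 − 129)·19 = 722; TS = 1083.

TS = 1083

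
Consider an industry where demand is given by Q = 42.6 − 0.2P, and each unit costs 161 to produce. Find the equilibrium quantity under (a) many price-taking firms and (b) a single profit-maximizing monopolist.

Inverting demand: P = 213 − 5Q.
Perfect competition: P = MC = 161, so 213 − 5Q = 161 and Q = 10.4.
Monopoly sets MR = MC: 213 − 10Q = 161 ⇒ Q = 5.2, P = 213 − 5·5.2 = 187.

Competition: Q = 10.4; Monopoly: Q = 5.2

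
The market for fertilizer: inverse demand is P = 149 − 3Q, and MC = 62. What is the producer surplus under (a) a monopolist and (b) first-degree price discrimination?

Monopoly sets MR = MC: 149 − 6Q = 62 ⇒ Q = 14.5, P = 149 − 3·14.5 = 105.5.
PS = (105.5 − 62)·14.5 = 630.75.
Under first-degree price discrimination the firm charges each unit its demand price and produces up to where P = MC, i.e. Q = 29. Consumer surplus is zero; producer surplus equals total surplus.
PS = ½·(149 − 62)·29 = 1261.5.

Monopoly: PS = 630.75; Perfect PD: PS = 1261.5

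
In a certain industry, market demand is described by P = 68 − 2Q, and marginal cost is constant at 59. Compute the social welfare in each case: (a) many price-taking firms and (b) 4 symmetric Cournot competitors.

Competition: TS = 20.25; Cournot: TS = 19.44

Perfect competition: P = MC = 59, so 68 − 2Q = 59 and Q = 4.5.
CS = ½·(68 − 59)·4.5 = 20.25; PS = (59 − 59)·4.5 = 0; TS = 20.25.
With 4 symmetric Cournot firms, each firm's FOC gives 68 − 10q = 59, so q = 0.9, Q = 4·0.9 = 3.6, and P = 60.8.
CS = ½·(68 − 60.8)·3.6 = 12.96; PS = (60.8 − 59)·3.6 = 6.48; TS = 19.44.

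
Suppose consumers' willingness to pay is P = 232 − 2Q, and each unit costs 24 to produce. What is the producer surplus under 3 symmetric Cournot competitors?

In a 3-firm Cournot equilibrium, symmetry and the first-order condition give q = (232 − 24)/(8) = 26. So Q = 78 and P = 76.
PS = (76 − 24)·78 = 4056.

PS = 4056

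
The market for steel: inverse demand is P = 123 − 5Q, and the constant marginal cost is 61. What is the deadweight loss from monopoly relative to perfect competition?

Perfect competition: P = MC = 61, so 123 − 5Q = 61 and Q = 12.4.
The monopolist equates marginal revenue to marginal cost: 123 − 10Q = 61, so Q = 6.2. From demand, P = 92.
DWL is the triangle between Q = 6.2 and Q = 12.4: ½·(12.4 − 6.2)·(92 − 61) = 96.1.

DWL = 96.1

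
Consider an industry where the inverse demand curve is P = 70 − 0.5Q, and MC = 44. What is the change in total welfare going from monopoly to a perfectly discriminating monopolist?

The monopolist equates marginal revenue to marginal cost: 70 − Q = 44, so Q = 26. From demand, P = 57.
CS = ½·(70 − 57)·26 = 169; PS = (57 − 44)·26 = 338; TS = 507.
Under first-degree price discrimination the firm charges each unit its demand price and produces up to where P = MC, i.e. Q = 52. Consumer surplus is zero; producer surplus equals total surplus.
TS = 676 (equal to competitive TS).
Change in total welfare: 676 − 507 = 169.

TS rises by 169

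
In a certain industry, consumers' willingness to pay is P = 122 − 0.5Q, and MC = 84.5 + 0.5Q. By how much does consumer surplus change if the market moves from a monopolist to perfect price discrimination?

CS falls by 156.25

The monopolist equates marginal revenue to marginal cost: 122 − Q = 84.5 + 0.5Q, so Q = 25. From demand, P = 109.5.
CS = ½·(122 − 109.5)·25 = 156.25.
With perfect price discrimination, output is the efficient level Q = 37.5 (where demand meets MC), but every buyer pays their willingness to pay: CS = 0 and PS = total surplus.
CS = 0.
Change in consumer surplus: 0 − 156.25 = −156.25.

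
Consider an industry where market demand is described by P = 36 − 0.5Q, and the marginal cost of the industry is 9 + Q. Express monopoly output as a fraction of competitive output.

The monopolist equates marginal revenue to marginal cost: 36 − Q = 9 + Q, so Q = 13.5. From demand, P = 29.25.
Competitive equilibrium sets price equal to marginal cost: 36 − 0.5Q = 9 + Q, so Q = 18 and P = 27.
Ratio Q_m/Q_c = 13.5/18 = 0.75.

Q_m/Q_c = 0.75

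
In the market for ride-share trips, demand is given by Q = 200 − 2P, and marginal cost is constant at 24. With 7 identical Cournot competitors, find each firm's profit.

π_i = 180.5

Inverting demand: P = 100 − 0.5Q.
Cournot with 7 identical firms: the symmetric best-response condition is 100 − 4q = 24. Each firm produces q = 19, total output Q = 133, price P = 33.5.
Each firm's profit = (33.5 − 24)·19 = 180.5.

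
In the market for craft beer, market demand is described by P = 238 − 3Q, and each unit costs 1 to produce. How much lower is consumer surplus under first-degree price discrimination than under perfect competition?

Consumer surplus falls by 9361.5

Perfect competition: P = MC = 1, so 238 − 3Q = 1 and Q = 79.
CS = ½·(238 − 1)·79 = 9361.5.
Under first-degree price discrimination the firm charges each unit its demand price and produces up to where P = MC, i.e. Q = 79. Consumer surplus is zero; producer surplus equals total surplus.
CS = 0.
Change in consumer surplus: 0 − 9361.5 = −9361.5.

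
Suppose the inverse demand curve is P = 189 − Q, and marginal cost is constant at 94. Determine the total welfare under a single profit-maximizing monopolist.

The monopolist equates marginal revenue to marginal cost: 189 − 2Q = 94, so Q = 47.5. From demand, P = 141.5.
CS = ½·(189 − 141.5)·47.5 = 1128.125; PS = (141.5 − 94)·47.5 = 2256.25; TS = 3384.375.

TS = 3384.375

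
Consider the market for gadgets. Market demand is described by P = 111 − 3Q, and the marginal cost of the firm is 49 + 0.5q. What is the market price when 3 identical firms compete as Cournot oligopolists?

With 3 symmetric Cournot firms, each firm's FOC gives 111 − 12q = 49 + 0.5q, so q = 4.96, Q = 3·4.96 = 14.88, and P = 66.36.

P = 66.36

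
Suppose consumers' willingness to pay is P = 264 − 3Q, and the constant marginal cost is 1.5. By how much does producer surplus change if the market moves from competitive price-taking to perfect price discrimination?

Under competition P = MC = 1.5, so Q = (264 − 1.5)/3 = 87.5.
PS = (1.5 − 1.5)·87.5 = 0.
With perfect price discrimination, output is the efficient level Q = 87.5 (where demand meets MC), but every buyer pays their willingness to pay: CS = 0 and PS = total surplus.
PS = ½·(264 − 1.5)·87.5 = 11484.375.
Change in producer surplus: 11484.375 − 0 = 11484.375.

Producer surplus rises by 11484.375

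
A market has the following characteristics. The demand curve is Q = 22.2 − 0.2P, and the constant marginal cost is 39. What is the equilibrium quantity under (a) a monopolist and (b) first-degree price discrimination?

Monopoly: Q = 7.2; Perfect PD: Q = 14.4

Inverting demand: P = 111 − 5Q.
A monopolist chooses Q where MR = MC. MR = 111 − 10Q; setting this equal to 39 gives Q = 7.2 and P = 75.
With perfect price discrimination, output is the efficient level Q = 14.4 (where demand meets MC), but every buyer pays their willingness to pay: CS = 0 and PS = total surplus.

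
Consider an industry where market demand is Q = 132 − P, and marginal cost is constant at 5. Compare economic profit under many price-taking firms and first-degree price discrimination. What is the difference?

Economic profit rises by 8064.5

Inverting demand: P = 132 − Q.
Competitive firms price at marginal cost: P = 5, giving Q = 127.
Profit = (5 − 5)·127 = 0.
With perfect price discrimination, output is the efficient level Q = 127 (where demand meets MC), but every buyer pays their willingness to pay: CS = 0 and PS = total surplus.
PS equals the full surplus area, 8064.5. Profit = 8064.5 = 8064.5.
Change in economic profit: 8064.5 − 0 = 8064.5.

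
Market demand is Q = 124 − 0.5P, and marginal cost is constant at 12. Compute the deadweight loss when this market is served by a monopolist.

Inverting demand: P = 248 − 2Q.
Perfect competition: P = MC = 12, so 248 − 2Q = 12 and Q = 118.
The monopolist equates marginal revenue to marginal cost: 248 − 4Q = 12, so Q = 59. From demand, P = 130.
DWL is the triangle between Q = 59 and Q = 118: ½·(118 − 59)·(130 − 12) = 3481.

DWL = 3481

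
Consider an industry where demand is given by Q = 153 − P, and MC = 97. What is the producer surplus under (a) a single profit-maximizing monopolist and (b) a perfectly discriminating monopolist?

Monopoly: PS = 784; Perfect PD: PS = 1568

Inverting demand: P = 153 − Q.
Monopoly sets MR = MC: 153 − 2Q = 97 ⇒ Q = 28, P = 153 − 28 = 125.
PS = (125 − 97)·28 = 784.
With perfect price discrimination, output is the efficient level Q = 56 (where demand meets MC), but every buyer pays their willingness to pay: CS = 0 and PS = total surplus.
PS = ½·(153 − 97)·56 = 1568.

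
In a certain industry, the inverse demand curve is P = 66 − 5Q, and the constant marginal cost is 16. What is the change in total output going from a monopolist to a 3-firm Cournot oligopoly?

The monopolist equates marginal revenue to marginal cost: 66 − 10Q = 16, so Q = 5. From demand, P = 41.
Cournot with 3 identical firms: the symmetric best-response condition is 66 − 20q = 16. Each firm produces q = 2.5, total output Q = 7.5, price P = 28.5.
Change in total output: 7.5 − 5 = 2.5.

Total output rises by 2.5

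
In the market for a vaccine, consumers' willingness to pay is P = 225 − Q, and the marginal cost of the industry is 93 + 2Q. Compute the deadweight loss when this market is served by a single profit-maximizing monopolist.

DWL = 181.5

Competitive equilibrium sets price equal to marginal cost: 225 − Q = 93 + 2Q, so Q = 44 and P = 181.
The monopolist equates marginal revenue to marginal cost: 225 − 2Q = 93 + 2Q, so Q = 33. From demand, P = 192.
CS = ½·(225 − 181)·44 = 968; PS = (181·44 − 93·44 − ½·2·44²) = 1936; TS = 2904.
CS = ½·(225 − 192)·33 = 544.5; PS = (192·33 − 93·33 − ½·2·33²) = 2178; TS = 2722.5.
DWL = 2904 − 2722.5 = 181.5.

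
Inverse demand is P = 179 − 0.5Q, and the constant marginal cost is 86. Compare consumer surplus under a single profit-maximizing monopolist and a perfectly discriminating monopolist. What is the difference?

Consumer surplus falls by 2162.25

The monopolist equates marginal revenue to marginal cost: 179 − Q = 86, so Q = 93. From demand, P = 132.5.
CS = ½·(179 − 132.5)·93 = 2162.25.
Under first-degree price discrimination the firm charges each unit its demand price and produces up to where P = MC, i.e. Q = 186. Consumer surplus is zero; producer surplus equals total surplus.
CS = 0.
Change in consumer surplus: 0 − 2162.25 = −2162.25.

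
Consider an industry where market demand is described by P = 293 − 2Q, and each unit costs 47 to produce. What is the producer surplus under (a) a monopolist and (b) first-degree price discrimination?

A monopolist chooses Q where MR = MC. MR = 293 − 4Q; setting this equal to 47 gives Q = 61.5 and P = 170.
PS = (170 − 47)·61.5 = 7564.5.
Under first-degree price discrimination the firm charges each unit its demand price and produces up to where P = MC, i.e. Q = 123. Consumer surplus is zero; producer surplus equals total surplus.
PS = ½·(293 − 47)·123 = 15129.

Monopoly: PS = 7564.5; Perfect PD: PS = 15129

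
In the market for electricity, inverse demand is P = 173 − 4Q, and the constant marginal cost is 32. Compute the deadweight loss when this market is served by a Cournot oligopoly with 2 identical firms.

DWL = 276.125

Competitive firms price at marginal cost: P = 32, giving Q = 35.25.
In a 2-firm Cournot equilibrium, symmetry and the first-order condition give q = (173 − 32)/(12) = 11.75. So Q = 23.5 and P = 79.
DWL is the triangle between Q = 23.5 and Q = 35.25: ½·(35.25 − 23.5)·(79 − 32) = 276.125.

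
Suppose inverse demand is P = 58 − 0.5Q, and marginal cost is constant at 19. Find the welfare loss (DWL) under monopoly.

DWL = 380.25

Perfect competition: P = MC = 19, so 58 − 0.5Q = 19 and Q = 78.
The monopolist equates marginal revenue to marginal cost: 58 − Q = 19, so Q = 39. From demand, P = 38.5.
DWL is the triangle between Q = 39 and Q = 78: ½·(78 − 39)·(38.5 − 19) = 380.25.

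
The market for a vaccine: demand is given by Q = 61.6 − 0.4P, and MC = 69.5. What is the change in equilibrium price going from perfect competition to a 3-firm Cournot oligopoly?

P rises by 21.125

Inverting demand: P = 154 − 2.5Q.
Under competition P = MC = 69.5, so Q = (154 − 69.5)/2.5 = 33.8.
Cournot with 3 identical firms: the symmetric best-response condition is 154 − 10q = 69.5. Each firm produces q = 8.45, total output Q = 25.35, price P = 90.625.
Change in equilibrium price: 90.625 − 69.5 = 21.125.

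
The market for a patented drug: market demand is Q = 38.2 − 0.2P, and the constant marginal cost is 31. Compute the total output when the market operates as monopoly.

Q = 16

Inverting demand: P = 191 − 5Q.
Monopoly sets MR = MC: 191 − 10Q = 31 ⇒ Q = 16, P = 191 − 5·16 = 111.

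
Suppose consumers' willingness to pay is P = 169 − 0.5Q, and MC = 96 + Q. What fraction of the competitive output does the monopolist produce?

Q_m/Q_c = 0.75

Monopoly sets MR = MC: 169 − Q = 96 + Q ⇒ Q = 36.5, P = 169 − 0.5·36.5 = 150.75.
Competitive equilibrium sets price equal to marginal cost: 169 − 0.5Q = 96 + Q, so Q = 146/3 and P = 434/3.
Ratio Q_m/Q_c = 36.5/(146/3) = 0.75.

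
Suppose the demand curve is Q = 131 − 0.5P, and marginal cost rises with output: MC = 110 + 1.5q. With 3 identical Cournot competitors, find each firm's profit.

π_i = 704

Inverting demand: P = 262 − 2Q.
With 3 symmetric Cournot firms, each firm's FOC gives 262 − 8q = 110 + 1.5q, so q = 16, Q = 3·16 = 48, and P = 166.
Each firm's profit = 166·16 − (110·16 + ½·1.5·16²) = 704.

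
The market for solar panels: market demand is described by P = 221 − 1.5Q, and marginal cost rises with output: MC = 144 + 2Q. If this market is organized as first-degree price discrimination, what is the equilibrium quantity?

Q = 22

Under first-degree price discrimination the firm charges each unit its demand price and produces up to where P = MC, i.e. Q = 22. Consumer surplus is zero; producer surplus equals total surplus.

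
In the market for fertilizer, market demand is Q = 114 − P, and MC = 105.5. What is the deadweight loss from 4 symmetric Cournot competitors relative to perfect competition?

Inverting demand: P = 114 − Q.
Under competition P = MC = 105.5, so Q = (114 − 105.5)/1 = 8.5.
In a 4-firm Cournot equilibrium, symmetry and the first-order condition give q = (114 − 105.5)/(5) = 1.7. So Q = 6.8 and P = 107.2.
DWL is the triangle between Q = 6.8 and Q = 8.5: ½·(8.5 − 6.8)·(107.2 − 105.5) = 1.445.

DWL = 1.445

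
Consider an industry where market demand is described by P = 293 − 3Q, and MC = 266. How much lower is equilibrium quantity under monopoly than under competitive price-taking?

Competitive firms price at marginal cost: P = 266, giving Q = 9.
Monopoly sets MR = MC: 293 − 6Q = 266 ⇒ Q = 4.5, P = 293 − 3·4.5 = 279.5.
Change in equilibrium quantity: 4.5 − 9 = −4.5.

Q falls by 4.5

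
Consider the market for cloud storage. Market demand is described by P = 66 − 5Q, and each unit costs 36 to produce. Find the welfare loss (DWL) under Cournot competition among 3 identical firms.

DWL = 5.625

Under competition P = MC = 36, so Q = (66 − 36)/5 = 6.
In a 3-firm Cournot equilibrium, symmetry and the first-order condition give q = (66 − 36)/(20) = 1.5. So Q = 4.5 and P = 43.5.
DWL is the triangle between Q = 4.5 and Q = 6: ½·(6 − 4.5)·(43.5 − 36) = 5.625.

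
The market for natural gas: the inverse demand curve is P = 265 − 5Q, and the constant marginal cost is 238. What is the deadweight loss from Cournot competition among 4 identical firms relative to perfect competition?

Under competition P = MC = 238, so Q = (265 − 238)/5 = 5.4.
Cournot with 4 identical firms: the symmetric best-response condition is 265 − 25q = 238. Each firm produces q = 1.08, total output Q = 4.32, price P = 243.4.
DWL is the triangle between Q = 4.32 and Q = 5.4: ½·(5.4 − 4.32)·(243.4 − 238) = 2.916.

DWL = 2.916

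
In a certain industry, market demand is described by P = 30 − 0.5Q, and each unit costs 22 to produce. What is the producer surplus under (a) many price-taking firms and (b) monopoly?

Competition: PS = 0; Monopoly: PS = 32

Perfect competition: P = MC = 22, so 30 − 0.5Q = 22 and Q = 16.
PS = (22 − 22)·16 = 0.
A monopolist chooses Q where MR = MC. MR = 30 − Q; setting this equal to 22 gives Q = 8 and P = 26.
PS = (26 − 22)·8 = 32.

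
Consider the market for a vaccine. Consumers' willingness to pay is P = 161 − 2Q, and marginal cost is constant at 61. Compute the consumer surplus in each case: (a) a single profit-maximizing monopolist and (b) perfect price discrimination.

The monopolist equates marginal revenue to marginal cost: 161 − 4Q = 61, so Q = 25. From demand, P = 111.
CS = ½·(161 − 111)·25 = 625.
A perfectly discriminating monopolist sells every unit with P(Q) ≥ MC(Q), so output equals the competitive quantity Q = 50. Each buyer pays their reservation price, so CS = 0 and the firm captures all surplus.
CS = 0.

Monopoly: CS = 625; Perfect PD: CS = 0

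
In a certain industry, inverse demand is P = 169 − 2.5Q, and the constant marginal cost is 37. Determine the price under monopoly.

The monopolist equates marginal revenue to marginal cost: 169 − 5Q = 37, so Q = 26.4. From demand, P = 103.

P = 103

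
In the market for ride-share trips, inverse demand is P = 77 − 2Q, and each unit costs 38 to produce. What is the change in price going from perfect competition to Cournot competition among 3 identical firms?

P rises by 9.75

Competitive firms price at marginal cost: P = 38, giving Q = 19.5.
In a 3-firm Cournot equilibrium, symmetry and the first-order condition give q = (77 − 38)/(8) = 4.875. So Q = 14.625 and P = 47.75.
Change in price: 47.75 − 38 = 9.75.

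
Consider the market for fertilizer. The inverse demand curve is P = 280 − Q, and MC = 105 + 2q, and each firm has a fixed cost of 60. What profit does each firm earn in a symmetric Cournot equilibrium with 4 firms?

In a 4-firm Cournot equilibrium, symmetry and the first-order condition give q = (280 − 105)/(7) = 25. So Q = 100 and P = 180.
Each firm's profit = 180·25 − (105·25 + ½·2·25²) − 60 = 1190.

π_i = 1190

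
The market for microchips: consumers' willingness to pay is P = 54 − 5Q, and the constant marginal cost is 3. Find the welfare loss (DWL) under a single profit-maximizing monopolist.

Competitive firms price at marginal cost: P = 3, giving Q = 10.2.
Monopoly sets MR = MC: 54 − 10Q = 3 ⇒ Q = 5.1, P = 54 − 5·5.1 = 28.5.
DWL is the triangle between Q = 5.1 and Q = 10.2: ½·(10.2 − 5.1)·(28.5 − 3) = 65.025.

DWL = 65.025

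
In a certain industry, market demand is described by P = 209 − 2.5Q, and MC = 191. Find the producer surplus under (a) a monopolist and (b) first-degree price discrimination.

The monopolist equates marginal revenue to marginal cost: 209 − 5Q = 191, so Q = 3.6. From demand, P = 200.
PS = (200 − 191)·3.6 = 32.4.
With perfect price discrimination, output is the efficient level Q = 7.2 (where demand meets MC), but every buyer pays their willingness to pay: CS = 0 and PS = total surplus.
PS = ½·(209 − 191)·7.2 = 64.8.

Monopoly: PS = 32.4; Perfect PD: PS = 64.8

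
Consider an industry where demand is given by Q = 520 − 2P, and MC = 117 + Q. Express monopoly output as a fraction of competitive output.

Inverting demand: P = 260 − 0.5Q.
The monopolist equates marginal revenue to marginal cost: 260 − Q = 117 + Q, so Q = 71.5. From demand, P = 224.25.
Under competition P = MC: 260 − 0.5Q = 117 + Q ⇒ Q = 286/3, P = 637/3.
Ratio Q_m/Q_c = 71.5/(286/3) = 0.75.

Q_m/Q_c = 0.75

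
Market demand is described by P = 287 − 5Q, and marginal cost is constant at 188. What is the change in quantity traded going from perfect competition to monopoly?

Under competition P = MC = 188, so Q = (287 − 188)/5 = 19.8.
The monopolist equates marginal revenue to marginal cost: 287 − 10Q = 188, so Q = 9.9. From demand, P = 237.5.
Change in quantity traded: 9.9 − 19.8 = −9.9.

Q falls by 9.9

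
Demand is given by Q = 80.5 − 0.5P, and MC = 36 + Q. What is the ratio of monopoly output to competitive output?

Q_m/Q_c = 0.6

Inverting demand: P = 161 − 2Q.
The monopolist equates marginal revenue to marginal cost: 161 − 4Q = 36 + Q, so Q = 25. From demand, P = 111.
Under competition P = MC: 161 − 2Q = 36 + Q ⇒ Q = 125/3, P = 233/3.
Ratio Q_m/Q_c = 25/(125/3) = 0.6.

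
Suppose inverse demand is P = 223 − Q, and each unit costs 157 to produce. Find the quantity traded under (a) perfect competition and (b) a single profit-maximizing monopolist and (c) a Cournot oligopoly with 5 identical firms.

Competitive firms price at marginal cost: P = 157, giving Q = 66.
The monopolist equates marginal revenue to marginal cost: 223 − 2Q = 157, so Q = 33. From demand, P = 190.
Cournot with 5 identical firms: the symmetric best-response condition is 223 − 6q = 157. Each firm produces q = 11, total output Q = 55, price P = 168.

Competition: Q = 66; Monopoly: Q = 33; Cournot: Q = 55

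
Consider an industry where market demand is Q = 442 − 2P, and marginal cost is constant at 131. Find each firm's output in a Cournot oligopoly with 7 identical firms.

Inverting demand: P = 221 − 0.5Q.
Cournot with 7 identical firms: the symmetric best-response condition is 221 − 4q = 131. Each firm produces q = 22.5, total output Q = 157.5, price P = 142.25.

q_i = 22.5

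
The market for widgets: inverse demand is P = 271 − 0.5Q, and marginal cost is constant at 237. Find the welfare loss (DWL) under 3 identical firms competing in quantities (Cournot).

Competitive firms price at marginal cost: P = 237, giving Q = 68.
Cournot with 3 identical firms: the symmetric best-response condition is 271 − 2q = 237. Each firm produces q = 17, total output Q = 51, price P = 245.5.
DWL is the triangle between Q = 51 and Q = 68: ½·(68 − 51)·(245.5 − 237) = 72.25.

DWL = 72.25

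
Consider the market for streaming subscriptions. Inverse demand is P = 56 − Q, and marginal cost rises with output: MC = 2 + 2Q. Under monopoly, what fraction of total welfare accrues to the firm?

PS/TS = 0.8

The monopolist equates marginal revenue to marginal cost: 56 − 2Q = 2 + 2Q, so Q = 13.5. From demand, P = 42.5.
CS = ½·(56 − 42.5)·13.5 = 91.125.
PS = P·Q − VC(Q) = 42.5·13.5 − (2·13.5 + ½·2·13.5²) = 364.5.
Share captured = PS/TS = 364.5/455.625 = 0.8.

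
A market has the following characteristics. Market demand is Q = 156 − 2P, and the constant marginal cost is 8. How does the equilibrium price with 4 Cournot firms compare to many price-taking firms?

Inverting demand: P = 78 − 0.5Q.
In a 4-firm Cournot equilibrium, symmetry and the first-order condition give q = (78 − 8)/(2.5) = 28. So Q = 112 and P = 22.
Competitive firms price at marginal cost: P = 8, giving Q = 140.

Cournot: P = 22; Competition: P = 8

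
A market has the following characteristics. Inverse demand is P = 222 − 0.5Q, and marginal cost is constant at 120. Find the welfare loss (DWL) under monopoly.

Perfect competition: P = MC = 120, so 222 − 0.5Q = 120 and Q = 204.
Monopoly sets MR = MC: 222 − Q = 120 ⇒ Q = 102, P = 222 − 0.5·102 = 171.
DWL is the triangle between Q = 102 and Q = 204: ½·(204 − 102)·(171 − 120) = 2601.

DWL = 2601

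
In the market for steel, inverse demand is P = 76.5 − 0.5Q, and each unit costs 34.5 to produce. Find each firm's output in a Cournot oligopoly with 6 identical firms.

Cournot with 6 identical firms: the symmetric best-response condition is 76.5 − 3.5q = 34.5. Each firm produces q = 12, total output Q = 72, price P = 40.5.

q_i = 12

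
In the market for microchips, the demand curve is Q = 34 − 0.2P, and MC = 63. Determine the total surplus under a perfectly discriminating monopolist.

Inverting demand: P = 170 − 5Q.
With perfect price discrimination, output is the efficient level Q = 21.4 (where demand meets MC), but every buyer pays their willingness to pay: CS = 0 and PS = total surplus.
TS = 1144.9 (equal to competitive TS).

TS = 1144.9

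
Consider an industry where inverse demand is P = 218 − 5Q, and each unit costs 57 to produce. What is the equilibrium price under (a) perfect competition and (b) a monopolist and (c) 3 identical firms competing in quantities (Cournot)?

Competition: P = 57; Monopoly: P = 137.5; Cournot: P = 97.25

Competitive firms price at marginal cost: P = 57, giving Q = 32.2.
The monopolist equates marginal revenue to marginal cost: 218 − 10Q = 57, so Q = 16.1. From demand, P = 137.5.
Cournot with 3 identical firms: the symmetric best-response condition is 218 − 20q = 57. Each firm produces q = 8.05, total output Q = 24.15, price P = 97.25.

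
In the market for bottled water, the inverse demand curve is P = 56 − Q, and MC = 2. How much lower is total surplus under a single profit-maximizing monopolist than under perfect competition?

TS falls by 364.5

Perfect competition: P = MC = 2, so 56 − Q = 2 and Q = 54.
CS = ½·(56 − 2)·54 = 1458; PS = (2 − 2)·54 = 0; TS = 1458.
Monopoly sets MR = MC: 56 − 2Q = 2 ⇒ Q = 27, P = 56 − 27 = 29.
CS = ½·(56 − 29)·27 = 364.5; PS = (29 − 2)·27 = 729; TS = 1093.5.
Change in total surplus: 1093.5 − 1458 = −364.5.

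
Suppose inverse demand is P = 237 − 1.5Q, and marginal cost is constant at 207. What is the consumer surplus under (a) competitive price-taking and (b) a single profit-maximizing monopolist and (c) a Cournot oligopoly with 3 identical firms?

Perfect competition: P = MC = 207, so 237 − 1.5Q = 207 and Q = 20.
CS = ½·(237 − 207)·20 = 300.
A monopolist chooses Q where MR = MC. MR = 237 − 3Q; setting this equal to 207 gives Q = 10 and P = 222.
CS = ½·(237 − 222)·10 = 75.
Cournot with 3 identical firms: the symmetric best-response condition is 237 − 6q = 207. Each firm produces q = 5, total output Q = 15, price P = 214.5.
CS = ½·(237 − 214.5)·15 = 168.75.

Competition: CS = 300; Monopoly: CS = 75; Cournot: CS = 168.75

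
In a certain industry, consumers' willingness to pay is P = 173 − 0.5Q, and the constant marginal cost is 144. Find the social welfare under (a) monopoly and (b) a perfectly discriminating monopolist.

The monopolist equates marginal revenue to marginal cost: 173 − Q = 144, so Q = 29. From demand, P = 158.5.
CS = ½·(173 − 158.5)·29 = 210.25; PS = (158.5 − 144)·29 = 420.5; TS = 630.75.
With perfect price discrimination, output is the efficient level Q = 58 (where demand meets MC), but every buyer pays their willingness to pay: CS = 0 and PS = total surplus.
TS = 841 (equal to competitive TS).

Monopoly: TS = 630.75; Perfect PD: TS = 841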